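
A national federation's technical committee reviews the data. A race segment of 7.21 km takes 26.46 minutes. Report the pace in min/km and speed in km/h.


Pace = time / distance = 26.46 min / 7.21 km = 3.6699 min/km
Speed = distance / time_in_hours = 7.21 / 0.441 hr
Speed = 16.3492 km/h

3.6699 min/km, 16.3492 km/h


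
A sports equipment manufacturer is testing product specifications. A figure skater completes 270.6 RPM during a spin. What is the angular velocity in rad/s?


omega = RPM * 2 * pi / 60
omega = 270.6 * 2 * 3.14159 / 60
omega = 1700.2299 / 60 = 28.3372 rad/s

28.3372 rad/s


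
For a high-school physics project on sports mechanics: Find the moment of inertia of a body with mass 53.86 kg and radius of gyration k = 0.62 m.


I = m * k^2
I = 53.86 * 0.62^2
I = 53.86 * 0.3844 = 20.7038 kg*m^2

20.7038 kg*m^2


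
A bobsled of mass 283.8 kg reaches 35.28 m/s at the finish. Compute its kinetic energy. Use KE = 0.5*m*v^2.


KE = 0.5 * m * v^2
KE = 0.5 * 283.8 * 35.28^2
KE = 0.5 * 283.8 * 1244.6784 = 176619.865 J

176619.865 J


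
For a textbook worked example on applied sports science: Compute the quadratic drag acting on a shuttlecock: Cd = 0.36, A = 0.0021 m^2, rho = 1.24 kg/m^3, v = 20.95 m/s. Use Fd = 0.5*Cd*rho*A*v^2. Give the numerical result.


Fd = 0.5 * Cd * rho * A * v^2
Fd = 0.5 * 0.36 * 1.24 * 0.0021 * 20.95^2
v^2 = 438.9025
Fd = 0.5 * 0.36 * 1.24 * 0.0021 * 438.9025 = 0.2057 N

0.2057 N


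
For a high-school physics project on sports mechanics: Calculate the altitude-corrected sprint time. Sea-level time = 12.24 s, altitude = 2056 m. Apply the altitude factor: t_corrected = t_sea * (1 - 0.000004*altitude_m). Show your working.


Correction factor = 1 - 0.000004 * 2056 = 0.991776
t_corrected = t_sea * factor = 12.24 * 0.991776
t_corrected = 12.1393 s

12.1393 s


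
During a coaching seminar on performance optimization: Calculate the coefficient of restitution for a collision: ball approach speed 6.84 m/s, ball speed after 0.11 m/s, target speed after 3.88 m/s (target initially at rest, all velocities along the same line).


e = (v2_after - v1_after) / (v1_before - v2_before)
Numerator = 3.88 - 0.11 = 3.77
Denominator = 6.84 - 0 = 6.84
e = 3.77 / 6.84 = 0.5512

0.5512


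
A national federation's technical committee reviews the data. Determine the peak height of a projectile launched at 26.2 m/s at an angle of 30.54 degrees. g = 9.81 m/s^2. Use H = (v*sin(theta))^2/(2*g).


H = (v*sin(theta))^2 / (2*g)
vy = v*sin(theta) = 26.2 * sin(30.54 deg) = 13.3133 m/s
H = vy^2 / (2*g) = 177.2429 / (2*9.81)
H = 177.2429 / 19.62 = 9.0338 m

9.0338 m


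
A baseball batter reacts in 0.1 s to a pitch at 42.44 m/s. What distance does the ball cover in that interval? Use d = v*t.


d = v * t
d = 42.44 * 0.1
d = 4.244 m

4.244 m


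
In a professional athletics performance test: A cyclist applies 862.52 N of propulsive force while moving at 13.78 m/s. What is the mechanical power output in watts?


P = F * v
P = 862.52 * 13.78
P = 11885.5256 W

11885.5256 W


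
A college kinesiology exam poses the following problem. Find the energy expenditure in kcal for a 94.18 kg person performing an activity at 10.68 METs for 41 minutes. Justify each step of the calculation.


kcal = MET * mass * time_hr
Convert time: 41 min = 0.6833 hr
kcal = 10.68 * 94.18 * 0.6833
kcal = 687.3256 kcal

687.3256 kcal


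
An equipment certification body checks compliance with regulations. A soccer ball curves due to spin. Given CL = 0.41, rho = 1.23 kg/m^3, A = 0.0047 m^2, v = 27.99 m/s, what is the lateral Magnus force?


FM = 0.5 * CL * rho * A * v^2
FM = 0.5 * 0.41 * 1.23 * 0.0047 * 27.99^2
v^2 = 783.4401
FM = 0.5 * 0.41 * 1.23 * 0.0047 * 783.4401 = 0.9285 N

0.9285 N


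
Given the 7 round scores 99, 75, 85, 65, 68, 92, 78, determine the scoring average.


Average = sum / n
Sum = 562
Average = 562 / 7 = 80.2857

80.2857


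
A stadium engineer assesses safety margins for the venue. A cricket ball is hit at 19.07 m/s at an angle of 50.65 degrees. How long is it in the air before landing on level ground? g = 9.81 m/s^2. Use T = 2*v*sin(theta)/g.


T = 2*v*sin(theta)/g
sin(theta) = sin(50.65 deg) = 0.7733
T = 2*19.07*0.7733 / 9.81
T = 29.4932 / 9.81 = 3.0064 s

3.0064 s


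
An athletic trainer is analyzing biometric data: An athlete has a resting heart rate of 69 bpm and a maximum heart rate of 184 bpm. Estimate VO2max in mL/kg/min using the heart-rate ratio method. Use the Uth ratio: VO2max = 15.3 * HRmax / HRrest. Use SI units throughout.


VO2max = 15.3 * HRmax / HRrest
VO2max = 15.3 * 184 / 69
VO2max = 2815.2 / 69 = 40.8 mL/kg/min

40.8 mL/kg/min


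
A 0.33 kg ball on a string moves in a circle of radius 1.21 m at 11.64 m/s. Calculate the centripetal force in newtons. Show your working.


Fc = m * v^2 / r
v^2 = 11.64^2 = 135.4896
Fc = 0.33 * 135.4896 / 1.21
Fc = 44.7116 / 1.21 = 36.9517 N

36.9517 N


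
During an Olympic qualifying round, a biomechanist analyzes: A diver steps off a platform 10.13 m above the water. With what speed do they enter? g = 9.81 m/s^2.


v = sqrt(2 * g * h)
v = sqrt(2 * 9.81 * 10.13)
v = sqrt(198.7506) = 14.0979 m/s

14.0979 m/s


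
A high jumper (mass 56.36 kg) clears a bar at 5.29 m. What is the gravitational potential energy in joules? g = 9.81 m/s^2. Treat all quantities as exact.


PE = m * g * h
PE = 56.36 * 9.81 * 5.29
PE = 552.8916 * 5.29 = 2924.7966 J

2924.7966 J


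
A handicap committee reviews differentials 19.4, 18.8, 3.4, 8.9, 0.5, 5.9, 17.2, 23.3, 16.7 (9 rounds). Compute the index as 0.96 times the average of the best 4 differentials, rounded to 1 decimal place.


All differentials: 19.4, 18.8, 3.4, 8.9, 0.5, 5.9, 17.2, 23.3, 16.7
Sorted: 0.5, 3.4, 5.9, 8.9, 16.7, 17.2, 18.8, 19.4, 23.3
Best 4: 0.5, 3.4, 5.9, 8.9
Average of best = 18.7 / 4 = 4.675
Raw index = 4.675 * 0.96 = 4.488
Handicap index = round(4.488, 1) = 4.5

4.5


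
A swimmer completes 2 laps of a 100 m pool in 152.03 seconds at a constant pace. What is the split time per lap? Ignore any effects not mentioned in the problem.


Split time = total_time / n_laps = 152.03 / 2
Split time = 76.015 s per lap

76.015 s


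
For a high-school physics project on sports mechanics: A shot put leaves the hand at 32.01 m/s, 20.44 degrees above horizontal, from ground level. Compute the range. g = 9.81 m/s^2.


R = v^2 * sin(2*theta) / g
Convert angle to radians: theta = 20.44 deg = 0.3567 rad
sin(2*theta) = sin(0.7135) = 0.6545
R = 32.01^2 * 0.6545 / 9.81
R = 1024.6401 * 0.6545 / 9.81 = 68.3592 m

68.3592 m


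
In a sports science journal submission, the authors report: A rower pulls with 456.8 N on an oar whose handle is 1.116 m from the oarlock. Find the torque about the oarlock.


tau = F * d
tau = 456.8 * 1.116
tau = 509.7888 N*m

509.7888 N*m


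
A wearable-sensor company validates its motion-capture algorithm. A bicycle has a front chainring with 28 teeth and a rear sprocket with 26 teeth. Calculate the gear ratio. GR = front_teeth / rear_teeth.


GR = front_teeth / rear_teeth
GR = 28 / 26
GR = 1.0769

1.0769


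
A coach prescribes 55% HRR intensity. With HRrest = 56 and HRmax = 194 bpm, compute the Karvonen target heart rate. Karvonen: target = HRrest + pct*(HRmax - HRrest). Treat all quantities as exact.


Target = HRrest + pct*(HRmax - HRrest)
Heart rate reserve = HRmax - HRrest = 194 - 56 = 138 bpm
Fraction = 55% = 0.55
Target = 56 + 0.55 * 138
Target = 56 + 75.9 = 131.9 bpm

131.9 bpm


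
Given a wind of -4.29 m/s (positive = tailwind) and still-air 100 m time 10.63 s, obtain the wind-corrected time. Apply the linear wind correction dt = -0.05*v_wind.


dt = -0.05 * v_wind = -0.05 * -4.29 = 0.2145 s
t_corrected = t_still + dt = 10.63 + (0.2145)
t_corrected = 10.8445 s

10.8445 s


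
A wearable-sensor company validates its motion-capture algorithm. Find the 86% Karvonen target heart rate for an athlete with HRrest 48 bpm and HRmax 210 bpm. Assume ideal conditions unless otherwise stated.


Target = HRrest + pct*(HRmax - HRrest)
Heart rate reserve = HRmax - HRrest = 210 - 48 = 162 bpm
Fraction = 86% = 0.86
Target = 48 + 0.86 * 162
Target = 48 + 139.32 = 187.32 bpm

187.32 bpm


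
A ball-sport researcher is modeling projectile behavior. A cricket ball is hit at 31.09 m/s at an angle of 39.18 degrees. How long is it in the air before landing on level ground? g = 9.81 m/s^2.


T = 2*v*sin(theta)/g
sin(theta) = sin(39.18 deg) = 0.6318
T = 2*31.09*0.6318 / 9.81
T = 39.2828 / 9.81 = 4.0044 s

4.0044 s


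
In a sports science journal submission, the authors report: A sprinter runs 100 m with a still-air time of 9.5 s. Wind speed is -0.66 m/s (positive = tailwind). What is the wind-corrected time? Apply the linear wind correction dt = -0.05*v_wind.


dt = -0.05 * v_wind = -0.05 * -0.66 = 0.033 s
t_corrected = t_still + dt = 9.5 + (0.033)
t_corrected = 9.533 s

9.533 s


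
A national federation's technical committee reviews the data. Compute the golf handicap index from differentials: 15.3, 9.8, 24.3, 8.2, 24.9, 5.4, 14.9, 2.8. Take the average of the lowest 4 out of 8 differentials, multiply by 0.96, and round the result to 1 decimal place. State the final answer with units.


All differentials: 15.3, 9.8, 24.3, 8.2, 24.9, 5.4, 14.9, 2.8
Sorted: 2.8, 5.4, 8.2, 9.8, 14.9, 15.3, 24.3, 24.9
Best 4: 2.8, 5.4, 8.2, 9.8
Average of best = 26.2 / 4 = 6.55
Raw index = 6.55 * 0.96 = 6.288
Handicap index = round(6.288, 1) = 6.3

6.3


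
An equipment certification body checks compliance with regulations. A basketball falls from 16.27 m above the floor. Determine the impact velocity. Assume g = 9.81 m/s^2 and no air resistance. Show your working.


v = sqrt(2 * g * h)
v = sqrt(2 * 9.81 * 16.27)
v = sqrt(319.2174) = 17.8667 m/s

17.8667 m/s


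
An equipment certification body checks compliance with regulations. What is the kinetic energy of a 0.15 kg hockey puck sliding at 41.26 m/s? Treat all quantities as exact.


KE = 0.5 * m * v^2
KE = 0.5 * 0.15 * 41.26^2
KE = 0.5 * 0.15 * 1702.3876 = 127.6791 J

127.6791 J


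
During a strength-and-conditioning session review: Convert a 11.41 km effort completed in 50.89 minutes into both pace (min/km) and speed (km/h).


Pace = time / distance = 50.89 min / 11.41 km = 4.4601 min/km
Speed = distance / time_in_hours = 11.41 / 0.8482 hr
Speed = 13.4525 km/h

4.4601 min/km, 13.4525 km/h


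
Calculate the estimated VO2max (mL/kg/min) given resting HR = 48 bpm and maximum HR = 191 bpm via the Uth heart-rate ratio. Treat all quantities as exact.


VO2max = 15.3 * HRmax / HRrest
VO2max = 15.3 * 191 / 48
VO2max = 2922.3 / 48 = 60.8813 mL/kg/min

60.8813 mL/kg/min


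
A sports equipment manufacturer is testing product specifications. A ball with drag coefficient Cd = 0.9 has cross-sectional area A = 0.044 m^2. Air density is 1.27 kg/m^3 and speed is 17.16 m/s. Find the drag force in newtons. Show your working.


Fd = 0.5 * Cd * rho * A * v^2
Fd = 0.5 * 0.9 * 1.27 * 0.044 * 17.16^2
v^2 = 294.4656
Fd = 0.5 * 0.9 * 1.27 * 0.044 * 294.4656 = 7.4046 N

7.4046 N


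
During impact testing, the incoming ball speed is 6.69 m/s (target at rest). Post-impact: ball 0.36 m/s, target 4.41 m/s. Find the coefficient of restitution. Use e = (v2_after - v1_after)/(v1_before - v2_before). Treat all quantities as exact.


e = (v2_after - v1_after) / (v1_before - v2_before)
Numerator = 4.41 - 0.36 = 4.05
Denominator = 6.69 - 0 = 6.69
e = 4.05 / 6.69 = 0.6054

0.6054


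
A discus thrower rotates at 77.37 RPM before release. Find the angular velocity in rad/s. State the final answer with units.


omega = RPM * 2 * pi / 60
omega = 77.37 * 2 * 3.14159 / 60
omega = 486.13 / 60 = 8.1022 rad/s

8.1022 rad/s


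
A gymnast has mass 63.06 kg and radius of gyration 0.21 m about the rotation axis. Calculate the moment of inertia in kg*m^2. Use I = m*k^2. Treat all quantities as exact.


I = m * k^2
I = 63.06 * 0.21^2
I = 63.06 * 0.0441 = 2.7809 kg*m^2

2.7809 kg*m^2


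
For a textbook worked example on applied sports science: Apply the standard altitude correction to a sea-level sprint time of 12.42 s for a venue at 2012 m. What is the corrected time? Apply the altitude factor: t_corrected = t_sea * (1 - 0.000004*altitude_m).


Correction factor = 1 - 0.000004 * 2012 = 0.991952
t_corrected = t_sea * factor = 12.42 * 0.991952
t_corrected = 12.32 s

12.32 s


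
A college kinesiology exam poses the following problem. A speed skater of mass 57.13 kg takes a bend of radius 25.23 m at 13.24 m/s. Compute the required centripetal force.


Fc = m * v^2 / r
v^2 = 13.24^2 = 175.2976
Fc = 57.13 * 175.2976 / 25.23
Fc = 10014.7519 / 25.23 = 396.9382 N

396.9382 N


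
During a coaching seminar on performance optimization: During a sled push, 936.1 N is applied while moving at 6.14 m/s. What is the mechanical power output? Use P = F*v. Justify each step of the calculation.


P = F * v
P = 936.1 * 6.14
P = 5747.654 W

5747.654 W


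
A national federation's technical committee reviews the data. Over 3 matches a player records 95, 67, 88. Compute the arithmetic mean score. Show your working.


Average = sum / n
Sum = 250
Average = 250 / 3 = 83.3333

83.3333


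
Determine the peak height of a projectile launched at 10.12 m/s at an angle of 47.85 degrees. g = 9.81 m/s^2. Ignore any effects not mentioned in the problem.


H = (v*sin(theta))^2 / (2*g)
vy = v*sin(theta) = 10.12 * sin(47.85 deg) = 7.5029 m/s
H = vy^2 / (2*g) = 56.2931 / (2*9.81)
H = 56.2931 / 19.62 = 2.8692 m

2.8692 m


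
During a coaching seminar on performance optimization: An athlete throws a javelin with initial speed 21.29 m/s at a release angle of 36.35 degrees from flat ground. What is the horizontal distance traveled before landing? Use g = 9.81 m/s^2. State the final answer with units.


R = v^2 * sin(2*theta) / g
Convert angle to radians: theta = 36.35 deg = 0.6344 rad
sin(2*theta) = sin(1.2689) = 0.9548
R = 21.29^2 * 0.9548 / 9.81
R = 453.2641 * 0.9548 / 9.81 = 44.114 m

44.114 m


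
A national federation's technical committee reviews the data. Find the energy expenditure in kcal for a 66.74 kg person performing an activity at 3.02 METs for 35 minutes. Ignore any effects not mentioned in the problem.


kcal = MET * mass * time_hr
Convert time: 35 min = 0.5833 hr
kcal = 3.02 * 66.74 * 0.5833
kcal = 117.5736 kcal

117.5736 kcal


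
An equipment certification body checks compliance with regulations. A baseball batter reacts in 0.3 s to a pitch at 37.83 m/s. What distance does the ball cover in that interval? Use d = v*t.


d = v * t
d = 37.83 * 0.3
d = 11.349 m

11.349 m


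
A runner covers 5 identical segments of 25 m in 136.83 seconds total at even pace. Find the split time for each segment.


Split time = total_time / n_laps = 136.83 / 5
Split time = 27.366 s per lap

27.366 s


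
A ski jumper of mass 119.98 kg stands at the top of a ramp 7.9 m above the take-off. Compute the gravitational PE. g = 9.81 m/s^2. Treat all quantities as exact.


PE = m * g * h
PE = 119.98 * 9.81 * 7.9
PE = 1177.0038 * 7.9 = 9298.33 J

9298.33 J


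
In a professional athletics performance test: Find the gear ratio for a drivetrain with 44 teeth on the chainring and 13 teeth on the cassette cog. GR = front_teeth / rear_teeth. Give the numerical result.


GR = front_teeth / rear_teeth
GR = 44 / 13
GR = 3.3846

3.3846


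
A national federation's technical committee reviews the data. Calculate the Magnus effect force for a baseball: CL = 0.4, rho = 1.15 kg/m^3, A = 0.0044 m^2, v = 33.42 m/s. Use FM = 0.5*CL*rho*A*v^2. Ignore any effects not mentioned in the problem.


FM = 0.5 * CL * rho * A * v^2
FM = 0.5 * 0.4 * 1.15 * 0.0044 * 33.42^2
v^2 = 1116.8964
FM = 0.5 * 0.4 * 1.15 * 0.0044 * 1116.8964 = 1.1303 N

1.1303 N


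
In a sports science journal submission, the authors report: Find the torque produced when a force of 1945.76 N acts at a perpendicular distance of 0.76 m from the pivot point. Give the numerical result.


tau = F * d
tau = 1945.76 * 0.76
tau = 1478.7776 N*m

1478.7776 N*m


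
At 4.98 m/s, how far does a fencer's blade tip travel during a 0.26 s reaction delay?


d = v * t
d = 4.98 * 0.26
d = 1.2948 m

1.2948 m


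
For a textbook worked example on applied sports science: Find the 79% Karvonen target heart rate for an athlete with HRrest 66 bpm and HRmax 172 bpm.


Target = HRrest + pct*(HRmax - HRrest)
Heart rate reserve = HRmax - HRrest = 172 - 66 = 106 bpm
Fraction = 79% = 0.79
Target = 66 + 0.79 * 106
Target = 66 + 83.74 = 149.74 bpm

149.74 bpm


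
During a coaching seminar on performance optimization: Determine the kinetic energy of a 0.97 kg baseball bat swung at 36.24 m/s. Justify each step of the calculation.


KE = 0.5 * m * v^2
KE = 0.5 * 0.97 * 36.24^2
KE = 0.5 * 0.97 * 1313.3376 = 636.9687 J

636.9687 J


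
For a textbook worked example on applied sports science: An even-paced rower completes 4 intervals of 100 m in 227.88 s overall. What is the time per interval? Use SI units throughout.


Split time = total_time / n_laps = 227.88 / 4
Split time = 56.97 s per lap

56.97 s


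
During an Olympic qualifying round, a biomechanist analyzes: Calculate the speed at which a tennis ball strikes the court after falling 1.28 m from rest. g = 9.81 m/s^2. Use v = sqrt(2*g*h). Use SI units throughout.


v = sqrt(2 * g * h)
v = sqrt(2 * 9.81 * 1.28)
v = sqrt(25.1136) = 5.0113 m/s

5.0113 m/s


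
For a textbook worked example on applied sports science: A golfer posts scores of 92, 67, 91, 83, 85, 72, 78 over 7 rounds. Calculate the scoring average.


Average = sum / n
Sum = 568
Average = 568 / 7 = 81.1429

81.1429


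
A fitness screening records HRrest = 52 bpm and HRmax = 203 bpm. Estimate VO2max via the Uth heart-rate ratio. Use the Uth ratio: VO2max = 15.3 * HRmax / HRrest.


VO2max = 15.3 * HRmax / HRrest
VO2max = 15.3 * 203 / 52
VO2max = 3105.9 / 52 = 59.7288 mL/kg/min

59.7288 mL/kg/min


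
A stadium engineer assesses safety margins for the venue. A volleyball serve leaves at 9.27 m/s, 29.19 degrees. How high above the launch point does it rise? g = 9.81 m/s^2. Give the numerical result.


H = (v*sin(theta))^2 / (2*g)
vy = v*sin(theta) = 9.27 * sin(29.19 deg) = 4.521 m/s
H = vy^2 / (2*g) = 20.4399 / (2*9.81)
H = 20.4399 / 19.62 = 1.0418 m

1.0418 m


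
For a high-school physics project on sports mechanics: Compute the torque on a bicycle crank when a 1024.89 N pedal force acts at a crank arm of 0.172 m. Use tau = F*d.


tau = F * d
tau = 1024.89 * 0.172
tau = 176.2811 N*m

176.2811 N*m


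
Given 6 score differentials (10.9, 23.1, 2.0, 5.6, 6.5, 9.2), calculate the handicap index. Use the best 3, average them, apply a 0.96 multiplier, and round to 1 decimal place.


All differentials: 10.9, 23.1, 2.0, 5.6, 6.5, 9.2
Sorted: 2.0, 5.6, 6.5, 9.2, 10.9, 23.1
Best 3: 2.0, 5.6, 6.5
Average of best = 14.1 / 3 = 4.7
Raw index = 4.7 * 0.96 = 4.512
Handicap index = round(4.512, 1) = 4.5

4.5


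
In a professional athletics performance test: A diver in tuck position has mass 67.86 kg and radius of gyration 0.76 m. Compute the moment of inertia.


I = m * k^2
I = 67.86 * 0.76^2
I = 67.86 * 0.5776 = 39.1959 kg*m^2

39.1959 kg*m^2


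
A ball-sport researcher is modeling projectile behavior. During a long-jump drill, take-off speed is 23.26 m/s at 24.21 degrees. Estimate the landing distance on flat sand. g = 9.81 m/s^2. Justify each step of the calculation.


R = v^2 * sin(2*theta) / g
Convert angle to radians: theta = 24.21 deg = 0.4225 rad
sin(2*theta) = sin(0.8451) = 0.748
R = 23.26^2 * 0.748 / 9.81
R = 541.0276 * 0.748 / 9.81 = 41.2543 m

41.2543 m


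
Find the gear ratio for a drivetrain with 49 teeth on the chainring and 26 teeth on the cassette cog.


GR = front_teeth / rear_teeth
GR = 49 / 26
GR = 1.8846

1.8846


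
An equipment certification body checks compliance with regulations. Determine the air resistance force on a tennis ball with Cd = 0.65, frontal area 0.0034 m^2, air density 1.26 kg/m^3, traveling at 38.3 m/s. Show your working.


Fd = 0.5 * Cd * rho * A * v^2
Fd = 0.5 * 0.65 * 1.26 * 0.0034 * 38.3^2
v^2 = 1466.89
Fd = 0.5 * 0.65 * 1.26 * 0.0034 * 1466.89 = 2.0424 N

2.0424 N


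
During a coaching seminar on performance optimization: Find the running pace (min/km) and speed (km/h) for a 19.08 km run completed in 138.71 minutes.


Pace = time / distance = 138.71 min / 19.08 km = 7.2699 min/km
Speed = distance / time_in_hours = 19.08 / 2.3118 hr
Speed = 8.2532 km/h

7.2699 min/km, 8.2532 km/h


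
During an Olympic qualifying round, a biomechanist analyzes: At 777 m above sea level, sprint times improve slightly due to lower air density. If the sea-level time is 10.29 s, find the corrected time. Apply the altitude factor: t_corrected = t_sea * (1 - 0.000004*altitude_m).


Correction factor = 1 - 0.000004 * 777 = 0.996892
t_corrected = t_sea * factor = 10.29 * 0.996892
t_corrected = 10.258 s

10.258 s


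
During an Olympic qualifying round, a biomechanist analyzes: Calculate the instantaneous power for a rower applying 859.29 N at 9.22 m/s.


P = F * v
P = 859.29 * 9.22
P = 7922.6538 W

7922.6538 W


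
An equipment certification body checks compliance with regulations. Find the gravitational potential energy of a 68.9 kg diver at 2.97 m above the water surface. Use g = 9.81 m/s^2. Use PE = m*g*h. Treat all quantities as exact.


PE = m * g * h
PE = 68.9 * 9.81 * 2.97
PE = 675.909 * 2.97 = 2007.4497 J

2007.4497 J


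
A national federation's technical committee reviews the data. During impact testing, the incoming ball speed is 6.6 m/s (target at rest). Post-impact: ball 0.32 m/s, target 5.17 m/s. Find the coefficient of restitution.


e = (v2_after - v1_after) / (v1_before - v2_before)
Numerator = 5.17 - 0.32 = 4.85
Denominator = 6.6 - 0 = 6.6
e = 4.85 / 6.6 = 0.7348

0.7348


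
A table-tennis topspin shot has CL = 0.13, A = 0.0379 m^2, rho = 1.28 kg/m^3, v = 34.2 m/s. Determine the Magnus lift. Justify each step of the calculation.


FM = 0.5 * CL * rho * A * v^2
FM = 0.5 * 0.13 * 1.28 * 0.0379 * 34.2^2
v^2 = 1169.64
FM = 0.5 * 0.13 * 1.28 * 0.0379 * 1169.64 = 3.6882 N

3.6882 N


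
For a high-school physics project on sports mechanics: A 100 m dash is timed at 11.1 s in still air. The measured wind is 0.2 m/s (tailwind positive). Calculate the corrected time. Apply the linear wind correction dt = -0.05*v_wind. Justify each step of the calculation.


dt = -0.05 * v_wind = -0.05 * 0.2 = -0.01 s
t_corrected = t_still + dt = 11.1 + (-0.01)
t_corrected = 11.09 s

11.09 s


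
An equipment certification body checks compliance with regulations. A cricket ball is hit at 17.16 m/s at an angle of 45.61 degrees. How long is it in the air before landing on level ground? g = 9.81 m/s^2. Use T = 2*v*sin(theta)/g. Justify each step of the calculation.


T = 2*v*sin(theta)/g
sin(theta) = sin(45.61 deg) = 0.7146
T = 2*17.16*0.7146 / 9.81
T = 24.5249 / 9.81 = 2.5 s

2.5 s


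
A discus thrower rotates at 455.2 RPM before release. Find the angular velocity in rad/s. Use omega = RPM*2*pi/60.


omega = RPM * 2 * pi / 60
omega = 455.2 * 2 * 3.14159 / 60
omega = 2860.106 / 60 = 47.6684 rad/s

47.6684 rad/s


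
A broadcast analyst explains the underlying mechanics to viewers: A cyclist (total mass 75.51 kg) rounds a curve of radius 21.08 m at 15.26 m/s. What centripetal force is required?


Fc = m * v^2 / r
v^2 = 15.26^2 = 232.8676
Fc = 75.51 * 232.8676 / 21.08
Fc = 17583.8325 / 21.08 = 834.1477 N

834.1477 N


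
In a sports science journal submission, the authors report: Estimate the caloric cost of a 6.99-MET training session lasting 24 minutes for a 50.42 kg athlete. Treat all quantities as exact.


kcal = MET * mass * time_hr
Convert time: 24 min = 0.4 hr
kcal = 6.99 * 50.42 * 0.4
kcal = 140.9743 kcal

140.9743 kcal


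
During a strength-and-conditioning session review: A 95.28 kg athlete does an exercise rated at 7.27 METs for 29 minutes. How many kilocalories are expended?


kcal = MET * mass * time_hr
Convert time: 29 min = 0.4833 hr
kcal = 7.27 * 95.28 * 0.4833
kcal = 334.798 kcal

334.798 kcal


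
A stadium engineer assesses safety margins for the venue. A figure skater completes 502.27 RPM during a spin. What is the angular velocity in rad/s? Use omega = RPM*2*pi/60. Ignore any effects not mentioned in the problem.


omega = RPM * 2 * pi / 60
omega = 502.27 * 2 * 3.14159 / 60
omega = 3155.8555 / 60 = 52.5976 rad/s

52.5976 rad/s


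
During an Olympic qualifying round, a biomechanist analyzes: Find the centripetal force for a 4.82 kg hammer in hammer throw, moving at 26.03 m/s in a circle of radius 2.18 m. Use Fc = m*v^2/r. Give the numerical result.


Fc = m * v^2 / r
v^2 = 26.03^2 = 677.5609
Fc = 4.82 * 677.5609 / 2.18
Fc = 3265.8435 / 2.18 = 1498.0934 N

1498.0934 N


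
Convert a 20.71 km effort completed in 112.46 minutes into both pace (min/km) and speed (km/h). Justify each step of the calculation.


Pace = time / distance = 112.46 min / 20.71 km = 5.4302 min/km
Speed = distance / time_in_hours = 20.71 / 1.8743 hr
Speed = 11.0493 km/h

5.4302 min/km, 11.0493 km/h


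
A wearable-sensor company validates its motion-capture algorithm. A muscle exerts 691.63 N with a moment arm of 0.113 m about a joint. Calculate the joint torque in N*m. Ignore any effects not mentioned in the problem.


tau = F * d
tau = 691.63 * 0.113
tau = 78.1542 N*m

78.1542 N*m


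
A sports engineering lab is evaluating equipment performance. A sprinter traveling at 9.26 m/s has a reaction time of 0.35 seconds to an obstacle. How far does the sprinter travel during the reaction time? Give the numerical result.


d = v * t
d = 9.26 * 0.35
d = 3.241 m

3.241 m


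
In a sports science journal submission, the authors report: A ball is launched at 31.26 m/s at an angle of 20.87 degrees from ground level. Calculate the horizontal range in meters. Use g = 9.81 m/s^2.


R = v^2 * sin(2*theta) / g
Convert angle to radians: theta = 20.87 deg = 0.3643 rad
sin(2*theta) = sin(0.7285) = 0.6658
R = 31.26^2 * 0.6658 / 9.81
R = 977.1876 * 0.6658 / 9.81 = 66.3164 m

66.3164 m


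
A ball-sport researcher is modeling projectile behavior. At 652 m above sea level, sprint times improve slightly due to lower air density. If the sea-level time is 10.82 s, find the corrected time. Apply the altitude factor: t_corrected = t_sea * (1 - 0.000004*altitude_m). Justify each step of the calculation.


Correction factor = 1 - 0.000004 * 652 = 0.997392
t_corrected = t_sea * factor = 10.82 * 0.997392
t_corrected = 10.7918 s

10.7918 s


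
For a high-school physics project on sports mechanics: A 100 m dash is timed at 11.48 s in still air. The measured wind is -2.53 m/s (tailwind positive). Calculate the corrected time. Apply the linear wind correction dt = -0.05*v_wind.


dt = -0.05 * v_wind = -0.05 * -2.53 = 0.1265 s
t_corrected = t_still + dt = 11.48 + (0.1265)
t_corrected = 11.6065 s

11.6065 s


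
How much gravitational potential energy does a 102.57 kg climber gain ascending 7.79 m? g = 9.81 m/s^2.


PE = m * g * h
PE = 102.57 * 9.81 * 7.79
PE = 1006.2117 * 7.79 = 7838.3891 J

7838.3891 J


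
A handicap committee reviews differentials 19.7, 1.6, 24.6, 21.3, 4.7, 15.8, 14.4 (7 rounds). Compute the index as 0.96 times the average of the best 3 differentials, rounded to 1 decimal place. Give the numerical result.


All differentials: 19.7, 1.6, 24.6, 21.3, 4.7, 15.8, 14.4
Sorted: 1.6, 4.7, 14.4, 15.8, 19.7, 21.3, 24.6
Best 3: 1.6, 4.7, 14.4
Average of best = 20.7 / 3 = 6.9
Raw index = 6.9 * 0.96 = 6.624
Handicap index = round(6.624, 1) = 6.6

6.6


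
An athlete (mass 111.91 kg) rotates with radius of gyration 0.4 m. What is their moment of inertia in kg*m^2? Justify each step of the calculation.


I = m * k^2
I = 111.91 * 0.4^2
I = 111.91 * 0.16 = 17.9056 kg*m^2

17.9056 kg*m^2


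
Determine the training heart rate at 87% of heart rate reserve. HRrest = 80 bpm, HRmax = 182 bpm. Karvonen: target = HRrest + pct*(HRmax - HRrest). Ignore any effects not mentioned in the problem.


Target = HRrest + pct*(HRmax - HRrest)
Heart rate reserve = HRmax - HRrest = 182 - 80 = 102 bpm
Fraction = 87% = 0.87
Target = 80 + 0.87 * 102
Target = 80 + 88.74 = 168.74 bpm

168.74 bpm


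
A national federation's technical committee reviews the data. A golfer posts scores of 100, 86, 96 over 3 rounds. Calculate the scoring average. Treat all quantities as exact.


Average = sum / n
Sum = 282
Average = 282 / 3 = 94

94


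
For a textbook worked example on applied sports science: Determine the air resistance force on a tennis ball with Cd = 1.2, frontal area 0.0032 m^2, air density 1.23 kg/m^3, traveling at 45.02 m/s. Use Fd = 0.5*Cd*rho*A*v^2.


Fd = 0.5 * Cd * rho * A * v^2
Fd = 0.5 * 1.2 * 1.23 * 0.0032 * 45.02^2
v^2 = 2026.8004
Fd = 0.5 * 1.2 * 1.23 * 0.0032 * 2026.8004 = 4.7865 N

4.7865 N


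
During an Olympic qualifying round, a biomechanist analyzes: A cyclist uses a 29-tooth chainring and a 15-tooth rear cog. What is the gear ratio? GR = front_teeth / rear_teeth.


GR = front_teeth / rear_teeth
GR = 29 / 15
GR = 1.9333

1.9333


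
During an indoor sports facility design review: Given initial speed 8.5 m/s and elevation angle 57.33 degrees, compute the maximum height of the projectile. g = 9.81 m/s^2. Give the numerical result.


H = (v*sin(theta))^2 / (2*g)
vy = v*sin(theta) = 8.5 * sin(57.33 deg) = 7.1552 m/s
H = vy^2 / (2*g) = 51.1975 / (2*9.81)
H = 51.1975 / 19.62 = 2.6095 m

2.6095 m


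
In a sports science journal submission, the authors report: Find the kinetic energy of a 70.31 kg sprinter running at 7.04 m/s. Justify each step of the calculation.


KE = 0.5 * m * v^2
KE = 0.5 * 70.31 * 7.04^2
KE = 0.5 * 70.31 * 49.5616 = 1742.338 J

1742.338 J


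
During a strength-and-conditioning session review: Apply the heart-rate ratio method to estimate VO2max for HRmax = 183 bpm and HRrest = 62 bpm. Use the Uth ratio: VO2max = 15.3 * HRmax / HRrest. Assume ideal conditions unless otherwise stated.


VO2max = 15.3 * HRmax / HRrest
VO2max = 15.3 * 183 / 62
VO2max = 2799.9 / 62 = 45.1597 mL/kg/min

45.1597 mL/kg/min


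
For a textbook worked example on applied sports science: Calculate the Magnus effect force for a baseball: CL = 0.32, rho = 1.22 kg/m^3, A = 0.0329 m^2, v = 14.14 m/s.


FM = 0.5 * CL * rho * A * v^2
FM = 0.5 * 0.32 * 1.22 * 0.0329 * 14.14^2
v^2 = 199.9396
FM = 0.5 * 0.32 * 1.22 * 0.0329 * 199.9396 = 1.284 N

1.284 N


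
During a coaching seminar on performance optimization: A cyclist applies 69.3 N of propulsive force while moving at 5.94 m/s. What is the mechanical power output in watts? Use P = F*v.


P = F * v
P = 69.3 * 5.94
P = 411.642 W

411.642 W


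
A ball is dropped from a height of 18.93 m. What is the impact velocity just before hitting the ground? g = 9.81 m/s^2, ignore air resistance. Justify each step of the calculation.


v = sqrt(2 * g * h)
v = sqrt(2 * 9.81 * 18.93)
v = sqrt(371.4066) = 19.2719 m/s

19.2719 m/s


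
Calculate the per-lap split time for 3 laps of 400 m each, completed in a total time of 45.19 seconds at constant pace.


Split time = total_time / n_laps = 45.19 / 3
Split time = 15.0633 s per lap

15.0633 s


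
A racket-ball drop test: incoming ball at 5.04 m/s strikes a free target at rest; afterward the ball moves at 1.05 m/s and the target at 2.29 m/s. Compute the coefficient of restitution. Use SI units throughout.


e = (v2_after - v1_after) / (v1_before - v2_before)
Numerator = 2.29 - 1.05 = 1.24
Denominator = 5.04 - 0 = 5.04
e = 1.24 / 5.04 = 0.246

0.246


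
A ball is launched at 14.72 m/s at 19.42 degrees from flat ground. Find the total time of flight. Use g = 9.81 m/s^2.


T = 2*v*sin(theta)/g
sin(theta) = sin(19.42 deg) = 0.3325
T = 2*14.72*0.3325 / 9.81
T = 9.7885 / 9.81 = 0.9978 s

0.9978 s


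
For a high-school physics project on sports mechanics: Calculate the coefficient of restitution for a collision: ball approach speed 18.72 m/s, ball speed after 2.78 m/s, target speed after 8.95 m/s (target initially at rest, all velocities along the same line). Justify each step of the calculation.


e = (v2_after - v1_after) / (v1_before - v2_before)
Numerator = 8.95 - 2.78 = 6.17
Denominator = 18.72 - 0 = 18.72
e = 6.17 / 18.72 = 0.3296

0.3296


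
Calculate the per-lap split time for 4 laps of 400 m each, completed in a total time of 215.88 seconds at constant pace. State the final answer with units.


Split time = total_time / n_laps = 215.88 / 4
Split time = 53.97 s per lap

53.97 s


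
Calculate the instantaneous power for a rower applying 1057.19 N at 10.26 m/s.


P = F * v
P = 1057.19 * 10.26
P = 10846.7694 W

10846.7694 W


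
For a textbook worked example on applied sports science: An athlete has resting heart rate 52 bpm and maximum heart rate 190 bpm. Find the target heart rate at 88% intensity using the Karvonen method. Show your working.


Target = HRrest + pct*(HRmax - HRrest)
Heart rate reserve = HRmax - HRrest = 190 - 52 = 138 bpm
Fraction = 88% = 0.88
Target = 52 + 0.88 * 138
Target = 52 + 121.44 = 173.44 bpm

173.44 bpm


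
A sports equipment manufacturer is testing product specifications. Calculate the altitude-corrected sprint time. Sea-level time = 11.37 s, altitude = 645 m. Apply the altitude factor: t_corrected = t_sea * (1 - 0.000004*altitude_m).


Correction factor = 1 - 0.000004 * 645 = 0.99742
t_corrected = t_sea * factor = 11.37 * 0.99742
t_corrected = 11.3407 s

11.3407 s


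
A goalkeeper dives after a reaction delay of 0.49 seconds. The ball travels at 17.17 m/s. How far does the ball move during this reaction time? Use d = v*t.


d = v * t
d = 17.17 * 0.49
d = 8.4133 m

8.4133 m


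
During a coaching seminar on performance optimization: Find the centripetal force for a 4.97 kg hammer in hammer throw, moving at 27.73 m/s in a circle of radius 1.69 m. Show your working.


Fc = m * v^2 / r
v^2 = 27.73^2 = 768.9529
Fc = 4.97 * 768.9529 / 1.69
Fc = 3821.6959 / 1.69 = 2261.3585 N

2261.3585 N


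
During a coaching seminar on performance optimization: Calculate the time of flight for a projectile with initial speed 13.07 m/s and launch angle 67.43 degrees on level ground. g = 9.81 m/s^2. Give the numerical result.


T = 2*v*sin(theta)/g
sin(theta) = sin(67.43 deg) = 0.9234
T = 2*13.07*0.9234 / 9.81
T = 24.138 / 9.81 = 2.4605 s

2.4605 s


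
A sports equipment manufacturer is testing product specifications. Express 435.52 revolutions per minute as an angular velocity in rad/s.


omega = RPM * 2 * pi / 60
omega = 435.52 * 2 * 3.14159 / 60
omega = 2736.4529 / 60 = 45.6075 rad/s

45.6075 rad/s


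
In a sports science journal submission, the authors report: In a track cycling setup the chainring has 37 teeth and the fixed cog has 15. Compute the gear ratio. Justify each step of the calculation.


GR = front_teeth / rear_teeth
GR = 37 / 15
GR = 2.4667

2.4667


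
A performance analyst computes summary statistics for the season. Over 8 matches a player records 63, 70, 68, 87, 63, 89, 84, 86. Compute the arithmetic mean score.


Average = sum / n
Sum = 610
Average = 610 / 8 = 76.25

76.25


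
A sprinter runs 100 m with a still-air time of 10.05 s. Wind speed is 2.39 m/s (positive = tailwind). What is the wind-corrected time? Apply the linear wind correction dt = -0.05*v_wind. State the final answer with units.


dt = -0.05 * v_wind = -0.05 * 2.39 = -0.1195 s
t_corrected = t_still + dt = 10.05 + (-0.1195)
t_corrected = 9.9305 s

9.9305 s


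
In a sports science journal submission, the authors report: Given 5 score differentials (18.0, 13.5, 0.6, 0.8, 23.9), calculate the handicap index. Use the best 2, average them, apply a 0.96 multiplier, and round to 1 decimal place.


All differentials: 18.0, 13.5, 0.6, 0.8, 23.9
Sorted: 0.6, 0.8, 13.5, 18.0, 23.9
Best 2: 0.6, 0.8
Average of best = 1.4 / 2 = 0.7
Raw index = 0.7 * 0.96 = 0.672
Handicap index = round(0.672, 1) = 0.7

0.7


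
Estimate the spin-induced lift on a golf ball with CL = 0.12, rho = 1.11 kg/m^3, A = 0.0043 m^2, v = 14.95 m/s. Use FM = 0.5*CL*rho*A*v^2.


FM = 0.5 * CL * rho * A * v^2
FM = 0.5 * 0.12 * 1.11 * 0.0043 * 14.95^2
v^2 = 223.5025
FM = 0.5 * 0.12 * 1.11 * 0.0043 * 223.5025 = 0.064 N

0.064 N


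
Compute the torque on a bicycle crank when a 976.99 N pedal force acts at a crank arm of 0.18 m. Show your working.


tau = F * d
tau = 976.99 * 0.18
tau = 175.8582 N*m

175.8582 N*m


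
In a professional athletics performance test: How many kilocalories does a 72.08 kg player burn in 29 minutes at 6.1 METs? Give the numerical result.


kcal = MET * mass * time_hr
Convert time: 29 min = 0.4833 hr
kcal = 6.1 * 72.08 * 0.4833
kcal = 212.5159 kcal

212.5159 kcal


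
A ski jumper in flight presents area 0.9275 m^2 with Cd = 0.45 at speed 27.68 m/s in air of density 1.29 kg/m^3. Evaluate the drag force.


Fd = 0.5 * Cd * rho * A * v^2
Fd = 0.5 * 0.45 * 1.29 * 0.9275 * 27.68^2
v^2 = 766.1824
Fd = 0.5 * 0.45 * 1.29 * 0.9275 * 766.1824 = 206.2616 N

206.2616 N


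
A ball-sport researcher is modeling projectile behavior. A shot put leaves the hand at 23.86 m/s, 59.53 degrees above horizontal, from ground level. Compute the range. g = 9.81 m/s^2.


R = v^2 * sin(2*theta) / g
Convert angle to radians: theta = 59.53 deg = 1.039 rad
sin(2*theta) = sin(2.078) = 0.8741
R = 23.86^2 * 0.8741 / 9.81
R = 569.2996 * 0.8741 / 9.81 = 50.7269 m

50.7269 m


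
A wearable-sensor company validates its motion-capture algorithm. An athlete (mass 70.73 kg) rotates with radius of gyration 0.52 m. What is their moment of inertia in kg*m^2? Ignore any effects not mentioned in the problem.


I = m * k^2
I = 70.73 * 0.52^2
I = 70.73 * 0.2704 = 19.1254 kg*m^2

19.1254 kg*m^2


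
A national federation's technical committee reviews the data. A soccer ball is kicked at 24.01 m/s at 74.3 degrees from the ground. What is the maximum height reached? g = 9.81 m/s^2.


H = (v*sin(theta))^2 / (2*g)
vy = v*sin(theta) = 24.01 * sin(74.3 deg) = 23.1142 m/s
H = vy^2 / (2*g) = 534.2676 / (2*9.81)
H = 534.2676 / 19.62 = 27.2308 m

27.2308 m


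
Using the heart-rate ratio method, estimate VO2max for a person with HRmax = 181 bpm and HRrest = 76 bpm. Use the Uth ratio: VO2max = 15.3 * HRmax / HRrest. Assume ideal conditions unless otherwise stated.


VO2max = 15.3 * HRmax / HRrest
VO2max = 15.3 * 181 / 76
VO2max = 2769.3 / 76 = 36.4382 mL/kg/min

36.4382 mL/kg/min


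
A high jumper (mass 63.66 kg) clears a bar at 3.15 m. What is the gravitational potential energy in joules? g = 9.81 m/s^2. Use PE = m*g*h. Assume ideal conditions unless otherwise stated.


PE = m * g * h
PE = 63.66 * 9.81 * 3.15
PE = 624.5046 * 3.15 = 1967.1895 J

1967.1895 J


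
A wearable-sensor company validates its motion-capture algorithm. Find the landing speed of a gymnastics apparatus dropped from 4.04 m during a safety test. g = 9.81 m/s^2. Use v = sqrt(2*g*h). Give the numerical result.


v = sqrt(2 * g * h)
v = sqrt(2 * 9.81 * 4.04)
v = sqrt(79.2648) = 8.9031 m/s

8.9031 m/s


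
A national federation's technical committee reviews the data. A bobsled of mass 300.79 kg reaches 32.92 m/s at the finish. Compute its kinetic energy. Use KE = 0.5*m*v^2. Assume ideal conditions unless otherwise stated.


KE = 0.5 * m * v^2
KE = 0.5 * 300.79 * 32.92^2
KE = 0.5 * 300.79 * 1083.7264 = 162987.0319 J

162987.0319 J


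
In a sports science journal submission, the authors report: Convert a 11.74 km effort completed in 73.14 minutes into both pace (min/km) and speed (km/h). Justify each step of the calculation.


Pace = time / distance = 73.14 min / 11.74 km = 6.23 min/km
Speed = distance / time_in_hours = 11.74 / 1.219 hr
Speed = 9.6308 km/h

6.23 min/km, 9.6308 km/h
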